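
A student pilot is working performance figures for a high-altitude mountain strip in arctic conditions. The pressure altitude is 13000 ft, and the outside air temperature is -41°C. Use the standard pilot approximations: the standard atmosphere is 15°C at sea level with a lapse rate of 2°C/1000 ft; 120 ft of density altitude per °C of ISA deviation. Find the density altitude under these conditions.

9400 ft

ISA temperature at 13000 ft = 15 − 2 × (13000/1000) = -11°C.
ISA deviation = -41 − (-11) = -30°C.
Density altitude = 13000 + 120 × (-30) = 13000 + (-3600) = 9400 ft.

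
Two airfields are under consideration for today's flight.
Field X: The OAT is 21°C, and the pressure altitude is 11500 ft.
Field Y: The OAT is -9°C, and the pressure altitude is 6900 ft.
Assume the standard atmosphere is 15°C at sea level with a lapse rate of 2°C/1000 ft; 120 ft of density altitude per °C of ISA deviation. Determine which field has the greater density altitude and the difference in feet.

Field X by 9304 ft

Field X: ISA temp = -8°C, deviation +29°C, DA = 11500 + 120 × 29 = 14980 ft.
Field Y: ISA temp = 1.2°C, deviation -10.2°C, DA = 6900 + 120 × (-10.2) = 5676 ft.
Field X is higher by 14980 − 5676 = 9304 ft.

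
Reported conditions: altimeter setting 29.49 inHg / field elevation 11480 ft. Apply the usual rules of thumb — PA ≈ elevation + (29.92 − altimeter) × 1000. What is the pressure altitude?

11910 ft

Pressure correction = (29.92 − 29.49) × 1000 = +430 ft.
Pressure altitude = 11480 + (+430) = 11910 ft.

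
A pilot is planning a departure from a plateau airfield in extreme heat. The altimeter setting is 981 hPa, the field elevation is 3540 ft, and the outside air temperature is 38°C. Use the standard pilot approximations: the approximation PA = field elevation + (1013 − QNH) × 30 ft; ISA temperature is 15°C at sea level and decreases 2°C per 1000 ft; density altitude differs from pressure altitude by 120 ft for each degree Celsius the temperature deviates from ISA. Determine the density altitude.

Pressure altitude = 3540 + (1013 − 981) × 30 = 3540 + (+960) = 4500 ft.
ISA temperature at 4500 ft = 15 − 2 × (4500/1000) = 6°C.
ISA deviation = 38 − 6 = +32°C.
Density altitude = 4500 + 120 × (32) = 8340 ft.

8340 ft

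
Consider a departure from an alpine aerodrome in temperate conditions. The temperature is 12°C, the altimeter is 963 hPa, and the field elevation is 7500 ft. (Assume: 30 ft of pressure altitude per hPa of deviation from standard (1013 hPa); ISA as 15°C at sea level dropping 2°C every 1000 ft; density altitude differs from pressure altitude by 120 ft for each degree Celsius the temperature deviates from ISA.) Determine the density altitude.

10800 ft

Pressure altitude = 7500 + (1013 − 963) × 30 = 7500 + (+1500) = 9000 ft.
ISA temperature at 9000 ft = 15 − 2 × (9000/1000) = -3°C.
ISA deviation = 12 − (-3) = +15°C.
Density altitude = 9000 + 120 × (15) = 10800 ft.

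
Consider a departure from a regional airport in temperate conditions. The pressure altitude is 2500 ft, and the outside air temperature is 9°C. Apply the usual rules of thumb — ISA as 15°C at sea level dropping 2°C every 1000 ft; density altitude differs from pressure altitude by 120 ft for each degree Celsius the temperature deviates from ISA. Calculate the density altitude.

ISA temperature at 2500 ft = 15 − 2 × (2500/1000) = 10°C.
ISA deviation = 9 − 10 = -1°C.
Density altitude = 2500 + 120 × (-1) = 2500 + (-120) = 2380 ft.

2380 ft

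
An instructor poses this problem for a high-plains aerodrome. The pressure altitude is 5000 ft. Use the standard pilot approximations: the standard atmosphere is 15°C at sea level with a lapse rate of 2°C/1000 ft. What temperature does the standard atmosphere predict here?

ISA temperature = 15 − 2 × (5000/1000) = 15 − 10 = 5°C.

5°C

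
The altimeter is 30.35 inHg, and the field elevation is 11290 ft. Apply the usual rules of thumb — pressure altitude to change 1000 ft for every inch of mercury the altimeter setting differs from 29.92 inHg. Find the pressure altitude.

10860 ft

Pressure correction = (29.92 − 30.35) × 1000 = -430 ft.
Pressure altitude = 11290 + (-430) = 10860 ft.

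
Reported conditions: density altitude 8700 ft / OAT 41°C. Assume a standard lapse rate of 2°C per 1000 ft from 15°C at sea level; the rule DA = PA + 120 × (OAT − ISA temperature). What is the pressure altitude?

DA = PA + 120 × (OAT − (15 − 2·PA/1000)) = PA + 120·OAT − 1800 + 0.24·PA = 1.24·PA + 120·OAT − 1800.
So 1.24·PA = 8700 − 120 × 41 + 1800 = 5580.
PA = 5580 / 1.24 = 4500 ft.

4500 ft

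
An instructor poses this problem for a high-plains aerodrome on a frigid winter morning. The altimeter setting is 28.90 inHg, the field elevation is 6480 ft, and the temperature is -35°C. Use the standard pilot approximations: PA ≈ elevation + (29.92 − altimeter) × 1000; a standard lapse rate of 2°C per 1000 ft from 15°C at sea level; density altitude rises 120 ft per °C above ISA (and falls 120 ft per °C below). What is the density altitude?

3300 ft

Pressure altitude = 6480 + (29.92 − 28.90) × 1000 = 6480 + (+1020) = 7500 ft.
ISA temperature at 7500 ft = 15 − 2 × (7500/1000) = 0°C.
ISA deviation = -35 − 0 = -35°C.
Density altitude = 7500 + 120 × (-35) = 3300 ft.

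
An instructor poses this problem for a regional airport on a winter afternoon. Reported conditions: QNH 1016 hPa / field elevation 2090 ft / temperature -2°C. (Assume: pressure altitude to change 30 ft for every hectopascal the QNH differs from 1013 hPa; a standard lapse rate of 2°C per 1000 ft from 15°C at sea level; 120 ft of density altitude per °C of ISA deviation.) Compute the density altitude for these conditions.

440 ft

Pressure altitude = 2090 + (1013 − 1016) × 30 = 2090 + (-90) = 2000 ft.
ISA temperature at 2000 ft = 15 − 2 × (2000/1000) = 11°C.
ISA deviation = -2 − 11 = -13°C.
Density altitude = 2000 + 120 × (-13) = 440 ft.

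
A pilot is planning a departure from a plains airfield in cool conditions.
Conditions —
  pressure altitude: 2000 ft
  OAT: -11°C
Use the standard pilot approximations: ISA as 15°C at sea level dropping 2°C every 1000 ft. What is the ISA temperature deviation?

ISA-22°C

ISA temperature at 2000 ft = 15 − 2 × (2000/1000) = 11°C.
Deviation = OAT − ISA = -11 − 11 = -22°C.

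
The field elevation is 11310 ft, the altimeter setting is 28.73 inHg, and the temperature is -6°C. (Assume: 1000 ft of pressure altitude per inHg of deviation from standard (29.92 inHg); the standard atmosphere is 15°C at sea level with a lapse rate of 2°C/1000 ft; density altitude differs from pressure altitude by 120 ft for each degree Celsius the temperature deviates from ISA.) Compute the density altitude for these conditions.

Pressure altitude = 11310 + (29.92 − 28.73) × 1000 = 11310 + (+1190) = 12500 ft.
ISA temperature at 12500 ft = 15 − 2 × (12500/1000) = -10°C.
ISA deviation = -6 − (-10) = +4°C.
Density altitude = 12500 + 120 × (4) = 12980 ft.

12980 ft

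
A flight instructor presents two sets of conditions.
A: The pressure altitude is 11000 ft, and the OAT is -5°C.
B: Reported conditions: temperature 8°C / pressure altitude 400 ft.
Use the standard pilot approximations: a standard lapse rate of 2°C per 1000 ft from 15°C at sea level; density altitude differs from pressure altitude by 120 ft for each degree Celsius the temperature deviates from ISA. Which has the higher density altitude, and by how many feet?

A by 11584 ft

A: ISA temp = -7°C, deviation +2°C, DA = 11000 + 120 × 2 = 11240 ft.
B: ISA temp = 14.2°C, deviation -6.2°C, DA = 400 + 120 × (-6.2) = -344 ft.
A is higher by 11240 − (-344) = 11584 ft.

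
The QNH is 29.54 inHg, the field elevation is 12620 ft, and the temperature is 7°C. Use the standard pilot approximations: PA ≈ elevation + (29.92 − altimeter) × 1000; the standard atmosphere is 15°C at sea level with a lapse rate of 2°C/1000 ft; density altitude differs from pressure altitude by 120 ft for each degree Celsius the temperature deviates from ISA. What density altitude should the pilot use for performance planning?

Pressure altitude = 12620 + (29.92 − 29.54) × 1000 = 12620 + (+380) = 13000 ft.
ISA temperature at 13000 ft = 15 − 2 × (13000/1000) = -11°C.
ISA deviation = 7 − (-11) = +18°C.
Density altitude = 13000 + 120 × (18) = 15160 ft.

15160 ft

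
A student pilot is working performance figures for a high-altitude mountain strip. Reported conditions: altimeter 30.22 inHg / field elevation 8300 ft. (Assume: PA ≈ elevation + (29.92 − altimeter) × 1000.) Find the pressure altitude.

8000 ft

Pressure correction = (29.92 − 30.22) × 1000 = -300 ft.
Pressure altitude = 8300 + (-300) = 8000 ft.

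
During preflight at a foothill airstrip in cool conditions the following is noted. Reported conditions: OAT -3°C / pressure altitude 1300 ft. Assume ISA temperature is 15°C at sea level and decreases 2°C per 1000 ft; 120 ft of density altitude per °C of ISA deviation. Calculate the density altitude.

-548 ft

ISA temperature at 1300 ft = 15 − 2 × (1300/1000) = 12.4°C.
ISA deviation = -3 − 12.4 = -15.4°C.
Density altitude = 1300 + 120 × (-15.4) = 1300 + (-1848) = -548 ft.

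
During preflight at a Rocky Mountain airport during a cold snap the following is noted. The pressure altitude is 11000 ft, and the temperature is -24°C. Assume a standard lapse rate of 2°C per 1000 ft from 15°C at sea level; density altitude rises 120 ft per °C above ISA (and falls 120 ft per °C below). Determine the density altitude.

8960 ft

ISA temperature at 11000 ft = 15 − 2 × (11000/1000) = -7°C.
ISA deviation = -24 − (-7) = -17°C.
Density altitude = 11000 + 120 × (-17) = 11000 + (-2040) = 8960 ft.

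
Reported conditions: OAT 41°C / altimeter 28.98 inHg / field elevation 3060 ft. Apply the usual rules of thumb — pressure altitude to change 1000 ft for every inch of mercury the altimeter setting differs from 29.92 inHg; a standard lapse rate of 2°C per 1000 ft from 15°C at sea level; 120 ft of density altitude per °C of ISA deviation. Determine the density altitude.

8080 ft

Pressure altitude = 3060 + (29.92 − 28.98) × 1000 = 3060 + (+940) = 4000 ft.
ISA temperature at 4000 ft = 15 − 2 × (4000/1000) = 7°C.
ISA deviation = 41 − 7 = +34°C.
Density altitude = 4000 + 120 × (34) = 8080 ft.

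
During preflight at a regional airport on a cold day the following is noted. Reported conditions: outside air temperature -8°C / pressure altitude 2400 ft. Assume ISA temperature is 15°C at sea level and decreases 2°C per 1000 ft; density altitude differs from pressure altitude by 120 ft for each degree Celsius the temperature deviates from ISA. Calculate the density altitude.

ISA temperature at 2400 ft = 15 − 2 × (2400/1000) = 10.2°C.
ISA deviation = -8 − 10.2 = -18.2°C.
Density altitude = 2400 + 120 × (-18.2) = 2400 + (-2184) = 216 ft.

216 ft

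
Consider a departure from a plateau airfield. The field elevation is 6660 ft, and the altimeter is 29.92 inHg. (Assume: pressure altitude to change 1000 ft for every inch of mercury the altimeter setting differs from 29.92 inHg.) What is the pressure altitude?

6660 ft

Pressure correction = (29.92 − 29.92) × 1000 = 0 ft.
Pressure altitude = 6660 + (0) = 6660 ft.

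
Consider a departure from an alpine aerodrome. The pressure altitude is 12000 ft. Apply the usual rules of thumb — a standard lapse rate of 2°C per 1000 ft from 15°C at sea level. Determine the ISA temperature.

ISA temperature = 15 − 2 × (12000/1000) = 15 − 24 = -9°C.

-9°C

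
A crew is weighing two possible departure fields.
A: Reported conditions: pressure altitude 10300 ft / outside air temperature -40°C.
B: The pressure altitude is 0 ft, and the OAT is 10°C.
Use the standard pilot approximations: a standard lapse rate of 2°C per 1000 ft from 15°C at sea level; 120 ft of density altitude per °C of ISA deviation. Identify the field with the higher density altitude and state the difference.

A by 6772 ft

A: ISA temp = -5.6°C, deviation -34.4°C, DA = 10300 + 120 × (-34.4) = 6172 ft.
B: ISA temp = 15°C, deviation -5°C, DA = 0 + 120 × (-5) = -600 ft.
A is higher by 6172 − (-600) = 6772 ft.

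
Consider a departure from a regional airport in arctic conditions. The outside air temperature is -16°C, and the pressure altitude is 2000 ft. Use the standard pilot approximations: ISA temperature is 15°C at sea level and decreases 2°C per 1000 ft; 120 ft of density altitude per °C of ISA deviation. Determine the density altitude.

-1240 ft

ISA temperature at 2000 ft = 15 − 2 × (2000/1000) = 11°C.
ISA deviation = -16 − 11 = -27°C.
Density altitude = 2000 + 120 × (-27) = 2000 + (-3240) = -1240 ft.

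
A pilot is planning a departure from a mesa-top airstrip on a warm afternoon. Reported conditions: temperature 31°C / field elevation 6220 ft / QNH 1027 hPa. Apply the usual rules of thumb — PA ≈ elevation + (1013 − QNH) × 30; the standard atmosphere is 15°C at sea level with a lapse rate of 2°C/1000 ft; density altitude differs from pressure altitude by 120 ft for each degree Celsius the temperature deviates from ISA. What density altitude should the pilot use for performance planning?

9112 ft

Pressure altitude = 6220 + (1013 − 1027) × 30 = 6220 + (-420) = 5800 ft.
ISA temperature at 5800 ft = 15 − 2 × (5800/1000) = 3.4°C.
ISA deviation = 31 − 3.4 = +27.6°C.
Density altitude = 5800 + 120 × (27.6) = 9112 ft.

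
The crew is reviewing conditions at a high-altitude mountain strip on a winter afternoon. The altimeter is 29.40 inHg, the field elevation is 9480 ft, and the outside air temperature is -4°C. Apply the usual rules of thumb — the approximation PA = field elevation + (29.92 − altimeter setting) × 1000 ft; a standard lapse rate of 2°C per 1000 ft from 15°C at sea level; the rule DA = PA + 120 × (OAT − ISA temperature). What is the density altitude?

Pressure altitude = 9480 + (29.92 − 29.40) × 1000 = 9480 + (+520) = 10000 ft.
ISA temperature at 10000 ft = 15 − 2 × (10000/1000) = -5°C.
ISA deviation = -4 − (-5) = +1°C.
Density altitude = 10000 + 120 × (1) = 10120 ft.

10120 ft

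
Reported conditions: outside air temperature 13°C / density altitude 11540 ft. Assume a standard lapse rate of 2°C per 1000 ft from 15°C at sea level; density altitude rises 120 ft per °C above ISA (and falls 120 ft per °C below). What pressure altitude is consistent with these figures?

9500 ft

DA = PA + 120 × (OAT − (15 − 2·PA/1000)) = PA + 120·OAT − 1800 + 0.24·PA = 1.24·PA + 120·OAT − 1800.
So 1.24·PA = 11540 − 120 × 13 + 1800 = 11780.
PA = 11780 / 1.24 = 9500 ft.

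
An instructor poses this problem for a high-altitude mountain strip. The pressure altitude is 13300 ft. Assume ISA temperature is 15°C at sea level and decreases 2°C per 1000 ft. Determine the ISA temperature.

ISA temperature = 15 − 2 × (13300/1000) = 15 − 26.6 = -11.6°C.

-11.6°C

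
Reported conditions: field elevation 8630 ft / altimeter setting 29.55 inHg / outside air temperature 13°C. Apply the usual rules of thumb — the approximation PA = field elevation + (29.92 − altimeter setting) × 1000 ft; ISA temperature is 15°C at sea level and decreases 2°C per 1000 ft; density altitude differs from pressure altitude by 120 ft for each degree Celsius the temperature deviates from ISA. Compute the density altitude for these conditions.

10920 ft

Pressure altitude = 8630 + (29.92 − 29.55) × 1000 = 8630 + (+370) = 9000 ft.
ISA temperature at 9000 ft = 15 − 2 × (9000/1000) = -3°C.
ISA deviation = 13 − (-3) = +16°C.
Density altitude = 9000 + 120 × (16) = 10920 ft.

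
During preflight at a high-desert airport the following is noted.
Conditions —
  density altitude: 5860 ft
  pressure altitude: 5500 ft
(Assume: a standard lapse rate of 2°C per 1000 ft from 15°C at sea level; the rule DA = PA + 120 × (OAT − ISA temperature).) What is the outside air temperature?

Density altitude − pressure altitude = 5860 − 5500 = +360 ft.
At 120 ft/°C that is an ISA deviation of 360/120 = +3°C.
ISA temperature at 5500 ft = 15 − 2 × (5500/1000) = 4°C.
OAT = ISA + deviation = 4 + (+3) = 7°C.

7°C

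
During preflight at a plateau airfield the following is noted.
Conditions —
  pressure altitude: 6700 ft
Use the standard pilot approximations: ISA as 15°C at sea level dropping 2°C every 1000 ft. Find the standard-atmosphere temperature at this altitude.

ISA temperature = 15 − 2 × (6700/1000) = 15 − 13.4 = 1.6°C.

1.6°C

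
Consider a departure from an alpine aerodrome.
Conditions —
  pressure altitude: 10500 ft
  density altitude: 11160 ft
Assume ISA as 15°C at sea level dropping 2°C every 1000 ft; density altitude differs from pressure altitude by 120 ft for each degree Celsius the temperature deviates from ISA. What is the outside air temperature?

-0.5°C

Density altitude − pressure altitude = 11160 − 10500 = +660 ft.
At 120 ft/°C that is an ISA deviation of 660/120 = +5.5°C.
ISA temperature at 10500 ft = 15 − 2 × (10500/1000) = -6°C.
OAT = ISA + deviation = -6 + (+5.5) = -0.5°C.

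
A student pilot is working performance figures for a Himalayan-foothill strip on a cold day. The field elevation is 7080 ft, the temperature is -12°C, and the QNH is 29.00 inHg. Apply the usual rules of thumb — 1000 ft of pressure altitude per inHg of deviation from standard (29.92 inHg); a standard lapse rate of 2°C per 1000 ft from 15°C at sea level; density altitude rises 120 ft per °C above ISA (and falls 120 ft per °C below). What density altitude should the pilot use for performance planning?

Pressure altitude = 7080 + (29.92 − 29.00) × 1000 = 7080 + (+920) = 8000 ft.
ISA temperature at 8000 ft = 15 − 2 × (8000/1000) = -1°C.
ISA deviation = -12 − (-1) = -11°C.
Density altitude = 8000 + 120 × (-11) = 6680 ft.

6680 ft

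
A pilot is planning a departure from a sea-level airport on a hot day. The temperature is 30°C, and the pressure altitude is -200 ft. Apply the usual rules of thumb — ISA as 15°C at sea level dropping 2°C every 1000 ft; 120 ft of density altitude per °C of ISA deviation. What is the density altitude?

ISA temperature at -200 ft = 15 − 2 × (-200/1000) = 15.4°C.
ISA deviation = 30 − 15.4 = +14.6°C.
Density altitude = -200 + 120 × (14.6) = -200 + (+1752) = 1552 ft.

1552 ft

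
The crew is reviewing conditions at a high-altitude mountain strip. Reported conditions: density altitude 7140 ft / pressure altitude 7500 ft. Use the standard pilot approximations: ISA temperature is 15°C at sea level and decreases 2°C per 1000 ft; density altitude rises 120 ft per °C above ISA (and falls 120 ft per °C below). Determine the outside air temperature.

-3°C

Density altitude − pressure altitude = 7140 − 7500 = -360 ft.
At 120 ft/°C that is an ISA deviation of -360/120 = -3°C.
ISA temperature at 7500 ft = 15 − 2 × (7500/1000) = 0°C.
OAT = ISA + deviation = 0 + (-3) = -3°C.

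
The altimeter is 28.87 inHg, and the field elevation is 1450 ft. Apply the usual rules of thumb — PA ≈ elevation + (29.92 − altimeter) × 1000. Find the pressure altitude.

2500 ft

Pressure correction = (29.92 − 28.87) × 1000 = +1050 ft.
Pressure altitude = 1450 + (+1050) = 2500 ft.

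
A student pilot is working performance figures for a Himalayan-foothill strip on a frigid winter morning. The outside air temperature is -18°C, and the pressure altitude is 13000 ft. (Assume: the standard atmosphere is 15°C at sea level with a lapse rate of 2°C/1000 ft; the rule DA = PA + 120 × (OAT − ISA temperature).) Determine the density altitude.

ISA temperature at 13000 ft = 15 − 2 × (13000/1000) = -11°C.
ISA deviation = -18 − (-11) = -7°C.
Density altitude = 13000 + 120 × (-7) = 13000 + (-840) = 12160 ft.

12160 ft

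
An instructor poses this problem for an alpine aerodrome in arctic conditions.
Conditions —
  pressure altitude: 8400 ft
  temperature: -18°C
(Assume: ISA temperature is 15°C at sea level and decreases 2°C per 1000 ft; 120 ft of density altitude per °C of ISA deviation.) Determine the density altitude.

ISA temperature at 8400 ft = 15 − 2 × (8400/1000) = -1.8°C.
ISA deviation = -18 − (-1.8) = -16.2°C.
Density altitude = 8400 + 120 × (-16.2) = 8400 + (-1944) = 6456 ft.

6456 ft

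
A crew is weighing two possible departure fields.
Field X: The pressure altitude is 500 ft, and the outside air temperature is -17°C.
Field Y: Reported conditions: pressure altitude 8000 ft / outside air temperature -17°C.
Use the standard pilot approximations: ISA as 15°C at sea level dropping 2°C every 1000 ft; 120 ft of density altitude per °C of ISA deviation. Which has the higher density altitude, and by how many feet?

Field X: ISA temp = 14°C, deviation -31°C, DA = 500 + 120 × (-31) = -3220 ft.
Field Y: ISA temp = -1°C, deviation -16°C, DA = 8000 + 120 × (-16) = 6080 ft.
Field Y is higher by 6080 − (-3220) = 9300 ft.

Field Y by 9300 ft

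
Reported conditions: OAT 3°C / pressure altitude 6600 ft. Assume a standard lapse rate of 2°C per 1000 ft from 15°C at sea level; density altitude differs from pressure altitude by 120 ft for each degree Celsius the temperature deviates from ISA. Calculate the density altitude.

6744 ft

ISA temperature at 6600 ft = 15 − 2 × (6600/1000) = 1.8°C.
ISA deviation = 3 − 1.8 = +1.2°C.
Density altitude = 6600 + 120 × (1.2) = 6600 + (+144) = 6744 ft.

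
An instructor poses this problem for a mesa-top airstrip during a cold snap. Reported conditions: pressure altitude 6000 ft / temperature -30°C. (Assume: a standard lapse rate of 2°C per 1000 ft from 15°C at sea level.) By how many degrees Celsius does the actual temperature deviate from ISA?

ISA-33°C

ISA temperature at 6000 ft = 15 − 2 × (6000/1000) = 3°C.
Deviation = OAT − ISA = -30 − 3 = -33°C.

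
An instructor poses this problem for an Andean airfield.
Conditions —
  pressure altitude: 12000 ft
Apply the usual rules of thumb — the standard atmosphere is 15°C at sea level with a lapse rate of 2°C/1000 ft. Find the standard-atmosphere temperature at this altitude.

-9°C

ISA temperature = 15 − 2 × (12000/1000) = 15 − 24 = -9°C.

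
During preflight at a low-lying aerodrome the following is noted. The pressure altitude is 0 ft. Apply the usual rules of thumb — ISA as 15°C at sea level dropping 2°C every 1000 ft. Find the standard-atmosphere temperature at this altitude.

15°C

ISA temperature = 15 − 2 × (0/1000) = 15 − 0 = 15°C.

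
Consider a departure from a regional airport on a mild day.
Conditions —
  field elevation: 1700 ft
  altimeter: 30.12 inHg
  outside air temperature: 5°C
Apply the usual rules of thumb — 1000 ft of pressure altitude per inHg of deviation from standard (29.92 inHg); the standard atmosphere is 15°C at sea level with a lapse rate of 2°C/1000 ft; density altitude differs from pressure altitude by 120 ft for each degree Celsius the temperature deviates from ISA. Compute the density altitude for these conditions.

660 ft

Pressure altitude = 1700 + (29.92 − 30.12) × 1000 = 1700 + (-200) = 1500 ft.
ISA temperature at 1500 ft = 15 − 2 × (1500/1000) = 12°C.
ISA deviation = 5 − 12 = -7°C.
Density altitude = 1500 + 120 × (-7) = 660 ft.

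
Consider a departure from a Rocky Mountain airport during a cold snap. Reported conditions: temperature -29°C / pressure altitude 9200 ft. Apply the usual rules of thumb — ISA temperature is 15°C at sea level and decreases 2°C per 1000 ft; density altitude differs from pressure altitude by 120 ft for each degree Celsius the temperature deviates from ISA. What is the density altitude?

ISA temperature at 9200 ft = 15 − 2 × (9200/1000) = -3.4°C.
ISA deviation = -29 − (-3.4) = -25.6°C.
Density altitude = 9200 + 120 × (-25.6) = 9200 + (-3072) = 6128 ft.

6128 ft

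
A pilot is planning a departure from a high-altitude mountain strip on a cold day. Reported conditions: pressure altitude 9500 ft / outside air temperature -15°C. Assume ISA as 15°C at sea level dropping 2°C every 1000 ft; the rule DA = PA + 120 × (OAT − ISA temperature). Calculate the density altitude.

8180 ft

ISA temperature at 9500 ft = 15 − 2 × (9500/1000) = -4°C.
ISA deviation = -15 − (-4) = -11°C.
Density altitude = 9500 + 120 × (-11) = 9500 + (-1320) = 8180 ft.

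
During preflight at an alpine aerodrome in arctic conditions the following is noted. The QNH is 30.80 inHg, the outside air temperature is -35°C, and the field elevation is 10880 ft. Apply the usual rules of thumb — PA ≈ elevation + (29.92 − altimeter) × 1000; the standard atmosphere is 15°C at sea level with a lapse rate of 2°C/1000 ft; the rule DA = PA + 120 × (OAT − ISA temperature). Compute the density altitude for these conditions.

Pressure altitude = 10880 + (29.92 − 30.80) × 1000 = 10880 + (-880) = 10000 ft.
ISA temperature at 10000 ft = 15 − 2 × (10000/1000) = -5°C.
ISA deviation = -35 − (-5) = -30°C.
Density altitude = 10000 + 120 × (-30) = 6400 ft.

6400 ft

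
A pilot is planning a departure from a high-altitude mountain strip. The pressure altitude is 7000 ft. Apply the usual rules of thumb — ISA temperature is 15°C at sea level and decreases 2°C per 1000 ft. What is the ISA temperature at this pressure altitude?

ISA temperature = 15 − 2 × (7000/1000) = 15 − 14 = 1°C.

1°C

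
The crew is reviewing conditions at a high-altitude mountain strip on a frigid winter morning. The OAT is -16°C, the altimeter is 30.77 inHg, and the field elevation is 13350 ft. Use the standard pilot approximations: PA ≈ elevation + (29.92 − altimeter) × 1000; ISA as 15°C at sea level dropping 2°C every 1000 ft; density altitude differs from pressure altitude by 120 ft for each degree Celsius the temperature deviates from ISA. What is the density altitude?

Pressure altitude = 13350 + (29.92 − 30.77) × 1000 = 13350 + (-850) = 12500 ft.
ISA temperature at 12500 ft = 15 − 2 × (12500/1000) = -10°C.
ISA deviation = -16 − (-10) = -6°C.
Density altitude = 12500 + 120 × (-6) = 11780 ft.

11780 ft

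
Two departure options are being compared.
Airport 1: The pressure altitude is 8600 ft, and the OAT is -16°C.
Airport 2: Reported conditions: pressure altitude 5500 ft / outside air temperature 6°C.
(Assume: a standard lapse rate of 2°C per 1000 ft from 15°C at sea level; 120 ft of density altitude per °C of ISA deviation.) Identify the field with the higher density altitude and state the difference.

Airport 1 by 1204 ft

Airport 1: ISA temp = -2.2°C, deviation -13.8°C, DA = 8600 + 120 × (-13.8) = 6944 ft.
Airport 2: ISA temp = 4°C, deviation +2°C, DA = 5500 + 120 × 2 = 5740 ft.
Airport 1 is higher by 6944 − 5740 = 1204 ft.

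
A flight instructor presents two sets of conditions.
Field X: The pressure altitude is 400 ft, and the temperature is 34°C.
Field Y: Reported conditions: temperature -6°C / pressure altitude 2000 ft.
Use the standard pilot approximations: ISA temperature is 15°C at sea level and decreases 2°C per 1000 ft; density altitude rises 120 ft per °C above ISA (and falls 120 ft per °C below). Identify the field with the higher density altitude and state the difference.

Field X: ISA temp = 14.2°C, deviation +19.8°C, DA = 400 + 120 × 19.8 = 2776 ft.
Field Y: ISA temp = 11°C, deviation -17°C, DA = 2000 + 120 × (-17) = -40 ft.
Field X is higher by 2776 − (-40) = 2816 ft.

Field X by 2816 ft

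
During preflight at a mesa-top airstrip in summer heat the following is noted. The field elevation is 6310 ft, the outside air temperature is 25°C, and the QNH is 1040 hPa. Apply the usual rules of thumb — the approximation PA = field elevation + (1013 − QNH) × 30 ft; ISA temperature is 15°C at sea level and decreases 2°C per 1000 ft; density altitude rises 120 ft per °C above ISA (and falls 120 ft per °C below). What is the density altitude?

Pressure altitude = 6310 + (1013 − 1040) × 30 = 6310 + (-810) = 5500 ft.
ISA temperature at 5500 ft = 15 − 2 × (5500/1000) = 4°C.
ISA deviation = 25 − 4 = +21°C.
Density altitude = 5500 + 120 × (21) = 8020 ft.

8020 ft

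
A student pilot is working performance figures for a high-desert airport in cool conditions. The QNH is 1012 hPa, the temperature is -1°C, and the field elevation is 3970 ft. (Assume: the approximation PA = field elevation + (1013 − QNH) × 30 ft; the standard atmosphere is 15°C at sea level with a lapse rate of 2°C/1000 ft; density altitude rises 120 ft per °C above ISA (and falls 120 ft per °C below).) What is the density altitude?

3040 ft

Pressure altitude = 3970 + (1013 − 1012) × 30 = 3970 + (+30) = 4000 ft.
ISA temperature at 4000 ft = 15 − 2 × (4000/1000) = 7°C.
ISA deviation = -1 − 7 = -8°C.
Density altitude = 4000 + 120 × (-8) = 3040 ft.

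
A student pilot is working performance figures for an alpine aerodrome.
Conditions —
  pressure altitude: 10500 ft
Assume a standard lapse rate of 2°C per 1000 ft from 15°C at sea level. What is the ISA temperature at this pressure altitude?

-6°C

ISA temperature = 15 − 2 × (10500/1000) = 15 − 21 = -6°C.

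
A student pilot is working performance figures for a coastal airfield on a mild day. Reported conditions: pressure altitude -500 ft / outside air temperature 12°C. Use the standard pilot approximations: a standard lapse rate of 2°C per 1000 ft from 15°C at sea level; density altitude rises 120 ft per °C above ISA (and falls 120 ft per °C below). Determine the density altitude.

-980 ft

ISA temperature at -500 ft = 15 − 2 × (-500/1000) = 16°C.
ISA deviation = 12 − 16 = -4°C.
Density altitude = -500 + 120 × (-4) = -500 + (-480) = -980 ft.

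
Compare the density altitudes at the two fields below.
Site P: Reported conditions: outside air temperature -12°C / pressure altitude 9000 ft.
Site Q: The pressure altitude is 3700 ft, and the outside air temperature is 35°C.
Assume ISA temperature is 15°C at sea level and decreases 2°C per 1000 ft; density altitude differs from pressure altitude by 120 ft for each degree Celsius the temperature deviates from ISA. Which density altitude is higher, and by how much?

Site P by 932 ft

Site P: ISA temp = -3°C, deviation -9°C, DA = 9000 + 120 × (-9) = 7920 ft.
Site Q: ISA temp = 7.6°C, deviation +27.4°C, DA = 3700 + 120 × 27.4 = 6988 ft.
Site P is higher by 7920 − 6988 = 932 ft.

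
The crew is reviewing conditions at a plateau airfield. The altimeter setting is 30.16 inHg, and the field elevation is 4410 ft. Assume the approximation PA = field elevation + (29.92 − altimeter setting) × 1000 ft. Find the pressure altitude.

Pressure correction = (29.92 − 30.16) × 1000 = -240 ft.
Pressure altitude = 4410 + (-240) = 4170 ft.

4170 ft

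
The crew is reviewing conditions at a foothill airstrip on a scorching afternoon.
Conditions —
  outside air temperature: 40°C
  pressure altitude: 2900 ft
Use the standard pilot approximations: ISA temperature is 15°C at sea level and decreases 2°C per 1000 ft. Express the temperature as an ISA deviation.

ISA temperature at 2900 ft = 15 − 2 × (2900/1000) = 9.2°C.
Deviation = OAT − ISA = 40 − 9.2 = +30.8°C.

ISA+30.8°C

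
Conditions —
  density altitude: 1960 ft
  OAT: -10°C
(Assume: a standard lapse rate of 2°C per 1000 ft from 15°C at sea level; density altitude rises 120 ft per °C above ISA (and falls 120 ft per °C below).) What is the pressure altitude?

4000 ft

DA = PA + 120 × (OAT − (15 − 2·PA/1000)) = PA + 120·OAT − 1800 + 0.24·PA = 1.24·PA + 120·OAT − 1800.
So 1.24·PA = 1960 − 120 × (-10) + 1800 = 4960.
PA = 4960 / 1.24 = 4000 ft.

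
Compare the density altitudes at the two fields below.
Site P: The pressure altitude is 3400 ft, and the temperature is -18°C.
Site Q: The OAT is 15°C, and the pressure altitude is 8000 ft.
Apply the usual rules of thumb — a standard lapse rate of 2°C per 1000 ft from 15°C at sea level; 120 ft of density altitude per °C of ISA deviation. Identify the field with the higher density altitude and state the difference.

Site P: ISA temp = 8.2°C, deviation -26.2°C, DA = 3400 + 120 × (-26.2) = 256 ft.
Site Q: ISA temp = -1°C, deviation +16°C, DA = 8000 + 120 × 16 = 9920 ft.
Site Q is higher by 9920 − 256 = 9664 ft.

Site Q by 9664 ft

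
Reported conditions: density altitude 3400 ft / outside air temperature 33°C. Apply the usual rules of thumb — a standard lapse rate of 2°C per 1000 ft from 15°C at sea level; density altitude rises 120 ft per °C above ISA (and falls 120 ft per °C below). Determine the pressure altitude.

DA = PA + 120 × (OAT − (15 − 2·PA/1000)) = PA + 120·OAT − 1800 + 0.24·PA = 1.24·PA + 120·OAT − 1800.
So 1.24·PA = 3400 − 120 × 33 + 1800 = 1240.
PA = 1240 / 1.24 = 1000 ft.

1000 ft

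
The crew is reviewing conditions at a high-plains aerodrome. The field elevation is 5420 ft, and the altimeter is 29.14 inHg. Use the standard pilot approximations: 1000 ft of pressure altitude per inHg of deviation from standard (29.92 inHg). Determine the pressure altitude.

6200 ft

Pressure correction = (29.92 − 29.14) × 1000 = +780 ft.
Pressure altitude = 5420 + (+780) = 6200 ft.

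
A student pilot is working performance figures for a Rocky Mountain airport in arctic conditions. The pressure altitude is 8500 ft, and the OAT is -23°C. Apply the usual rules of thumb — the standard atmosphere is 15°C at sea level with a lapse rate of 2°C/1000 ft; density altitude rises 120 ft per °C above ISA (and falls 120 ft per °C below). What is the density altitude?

5980 ft

ISA temperature at 8500 ft = 15 − 2 × (8500/1000) = -2°C.
ISA deviation = -23 − (-2) = -21°C.
Density altitude = 8500 + 120 × (-21) = 8500 + (-2520) = 5980 ft.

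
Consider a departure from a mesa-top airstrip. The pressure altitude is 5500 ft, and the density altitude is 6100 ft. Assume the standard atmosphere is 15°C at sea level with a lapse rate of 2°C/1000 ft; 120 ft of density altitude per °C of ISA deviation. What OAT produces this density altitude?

Density altitude − pressure altitude = 6100 − 5500 = +600 ft.
At 120 ft/°C that is an ISA deviation of 600/120 = +5°C.
ISA temperature at 5500 ft = 15 − 2 × (5500/1000) = 4°C.
OAT = ISA + deviation = 4 + (+5) = 9°C.

9°C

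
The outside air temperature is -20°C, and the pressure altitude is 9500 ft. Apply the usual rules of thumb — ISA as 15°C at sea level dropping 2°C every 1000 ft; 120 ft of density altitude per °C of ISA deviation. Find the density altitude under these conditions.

ISA temperature at 9500 ft = 15 − 2 × (9500/1000) = -4°C.
ISA deviation = -20 − (-4) = -16°C.
Density altitude = 9500 + 120 × (-16) = 9500 + (-1920) = 7580 ft.

7580 ft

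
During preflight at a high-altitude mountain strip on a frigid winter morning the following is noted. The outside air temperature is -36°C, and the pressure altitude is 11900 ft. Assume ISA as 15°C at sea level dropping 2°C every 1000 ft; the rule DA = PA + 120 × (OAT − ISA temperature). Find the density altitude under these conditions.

8636 ft

ISA temperature at 11900 ft = 15 − 2 × (11900/1000) = -8.8°C.
ISA deviation = -36 − (-8.8) = -27.2°C.
Density altitude = 11900 + 120 × (-27.2) = 11900 + (-3264) = 8636 ft.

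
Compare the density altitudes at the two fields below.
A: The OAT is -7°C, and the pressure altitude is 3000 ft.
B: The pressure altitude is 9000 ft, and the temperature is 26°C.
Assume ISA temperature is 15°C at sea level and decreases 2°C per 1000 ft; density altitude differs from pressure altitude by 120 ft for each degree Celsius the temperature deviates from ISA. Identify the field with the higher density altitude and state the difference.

B by 11400 ft

A: ISA temp = 9°C, deviation -16°C, DA = 3000 + 120 × (-16) = 1080 ft.
B: ISA temp = -3°C, deviation +29°C, DA = 9000 + 120 × 29 = 12480 ft.
B is higher by 12480 − 1080 = 11400 ft.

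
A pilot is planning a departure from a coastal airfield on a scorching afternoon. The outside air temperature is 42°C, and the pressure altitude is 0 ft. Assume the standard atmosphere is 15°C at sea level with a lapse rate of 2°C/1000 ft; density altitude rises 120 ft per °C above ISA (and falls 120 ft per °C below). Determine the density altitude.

ISA temperature at 0 ft = 15 − 2 × (0/1000) = 15°C.
ISA deviation = 42 − 15 = +27°C.
Density altitude = 0 + 120 × (27) = 0 + (+3240) = 3240 ft.

3240 ft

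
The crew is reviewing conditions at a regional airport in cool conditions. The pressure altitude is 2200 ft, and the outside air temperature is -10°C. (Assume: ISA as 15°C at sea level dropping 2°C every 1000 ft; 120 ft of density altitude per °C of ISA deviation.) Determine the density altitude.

-272 ft

ISA temperature at 2200 ft = 15 − 2 × (2200/1000) = 10.6°C.
ISA deviation = -10 − 10.6 = -20.6°C.
Density altitude = 2200 + 120 × (-20.6) = 2200 + (-2472) = -272 ft.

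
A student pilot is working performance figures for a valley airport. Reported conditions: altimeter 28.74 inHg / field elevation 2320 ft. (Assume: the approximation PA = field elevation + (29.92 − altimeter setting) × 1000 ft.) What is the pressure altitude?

Pressure correction = (29.92 − 28.74) × 1000 = +1180 ft.
Pressure altitude = 2320 + (+1180) = 3500 ft.

3500 ft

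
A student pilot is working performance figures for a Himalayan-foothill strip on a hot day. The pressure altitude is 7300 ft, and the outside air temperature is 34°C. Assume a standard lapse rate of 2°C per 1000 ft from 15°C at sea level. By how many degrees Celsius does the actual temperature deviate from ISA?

ISA temperature at 7300 ft = 15 − 2 × (7300/1000) = 0.4°C.
Deviation = OAT − ISA = 34 − 0.4 = +33.6°C.

ISA+33.6°C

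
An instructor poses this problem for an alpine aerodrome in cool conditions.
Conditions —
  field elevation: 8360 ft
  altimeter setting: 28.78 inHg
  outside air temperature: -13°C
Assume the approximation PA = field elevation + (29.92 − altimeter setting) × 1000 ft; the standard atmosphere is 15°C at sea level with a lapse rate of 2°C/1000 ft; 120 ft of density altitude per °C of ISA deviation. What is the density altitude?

Pressure altitude = 8360 + (29.92 − 28.78) × 1000 = 8360 + (+1140) = 9500 ft.
ISA temperature at 9500 ft = 15 − 2 × (9500/1000) = -4°C.
ISA deviation = -13 − (-4) = -9°C.
Density altitude = 9500 + 120 × (-9) = 8420 ft.

8420 ft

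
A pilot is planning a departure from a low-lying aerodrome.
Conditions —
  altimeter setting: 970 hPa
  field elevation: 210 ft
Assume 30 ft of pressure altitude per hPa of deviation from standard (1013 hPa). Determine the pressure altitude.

Pressure correction = (1013 − 970) × 30 = +1290 ft.
Pressure altitude = 210 + (+1290) = 1500 ft.

1500 ft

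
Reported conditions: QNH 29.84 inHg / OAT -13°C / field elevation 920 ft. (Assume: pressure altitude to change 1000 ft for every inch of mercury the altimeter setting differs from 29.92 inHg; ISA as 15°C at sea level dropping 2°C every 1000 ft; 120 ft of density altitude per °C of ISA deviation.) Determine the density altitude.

-2120 ft

Pressure altitude = 920 + (29.92 − 29.84) × 1000 = 920 + (+80) = 1000 ft.
ISA temperature at 1000 ft = 15 − 2 × (1000/1000) = 13°C.
ISA deviation = -13 − 13 = -26°C.
Density altitude = 1000 + 120 × (-26) = -2120 ft.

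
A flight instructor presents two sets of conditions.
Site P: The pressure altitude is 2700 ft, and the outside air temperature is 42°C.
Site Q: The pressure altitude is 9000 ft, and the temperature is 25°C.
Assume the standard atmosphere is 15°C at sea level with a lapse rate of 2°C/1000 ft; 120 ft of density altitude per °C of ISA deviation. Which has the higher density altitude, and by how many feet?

Site P: ISA temp = 9.6°C, deviation +32.4°C, DA = 2700 + 120 × 32.4 = 6588 ft.
Site Q: ISA temp = -3°C, deviation +28°C, DA = 9000 + 120 × 28 = 12360 ft.
Site Q is higher by 12360 − 6588 = 5772 ft.

Site Q by 5772 ft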